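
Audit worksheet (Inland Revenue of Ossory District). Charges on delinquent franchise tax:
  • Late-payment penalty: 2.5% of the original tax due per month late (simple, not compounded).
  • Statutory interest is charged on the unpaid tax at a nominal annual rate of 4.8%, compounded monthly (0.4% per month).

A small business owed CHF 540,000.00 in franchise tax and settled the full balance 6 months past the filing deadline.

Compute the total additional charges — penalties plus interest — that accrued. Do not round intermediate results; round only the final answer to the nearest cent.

Late-payment penalty: 6 × 2.5% × CHF 540,000.00 = CHF 81,000.00
Interest: CHF 540,000.00 × ((1 + 0.004)^6 − 1) = CHF 540,000.00 × 0.0242413… = CHF 13,090.2933…
Penalties + interest = CHF 81,000.0000 + CHF 13,090.2933… = CHF 94,090.29

CHF 94,090.29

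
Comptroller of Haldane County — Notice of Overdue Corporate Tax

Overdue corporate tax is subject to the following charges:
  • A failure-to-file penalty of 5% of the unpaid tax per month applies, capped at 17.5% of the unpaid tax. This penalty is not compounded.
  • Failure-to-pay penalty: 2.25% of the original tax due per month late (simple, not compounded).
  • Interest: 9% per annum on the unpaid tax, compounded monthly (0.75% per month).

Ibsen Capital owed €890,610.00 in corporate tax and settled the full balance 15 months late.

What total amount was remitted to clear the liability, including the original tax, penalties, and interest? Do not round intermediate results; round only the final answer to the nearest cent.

Failure-to-file: 15 × 5% × €890,610.00 = €667,957.50, capped at 17.5% × €890,610.00 = €155,856.75
Failure-to-pay penalty = 2.25% × €890,610.00 × 15 mo = €300,580.88…
Interest: €890,610.00 × ((1 + 0.0075)^15 − 1) = €890,610.00 × 0.1186026… = €105,628.6564…
Total = €890,610.00 + €456,437.6250 + €105,628.6564… = €1,452,676.28

€1,452,676.28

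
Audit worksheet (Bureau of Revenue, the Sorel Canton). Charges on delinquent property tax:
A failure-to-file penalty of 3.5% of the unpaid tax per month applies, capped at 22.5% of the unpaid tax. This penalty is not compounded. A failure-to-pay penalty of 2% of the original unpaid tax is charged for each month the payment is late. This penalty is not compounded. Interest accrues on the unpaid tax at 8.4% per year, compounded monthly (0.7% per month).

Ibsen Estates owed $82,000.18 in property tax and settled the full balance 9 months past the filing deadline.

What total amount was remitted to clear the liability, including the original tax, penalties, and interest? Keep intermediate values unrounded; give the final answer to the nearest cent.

Failure-to-file: 9 × 3.5% × $82,000.18 = $25,830.06…, capped at 22.5% × $82,000.18 = $18,450.04…
Failure-to-pay penalty: 9 × 2% × $82,000.18 = $14,760.03…
Interest: $82,000.18 × ((1 + 0.007)^9 − 1) = $82,000.18 × 0.0647931… = $5,313.0472…
Total = $82,000.18 + $33,210.0729 + $5,313.0472… = $120,523.30

$120,523.30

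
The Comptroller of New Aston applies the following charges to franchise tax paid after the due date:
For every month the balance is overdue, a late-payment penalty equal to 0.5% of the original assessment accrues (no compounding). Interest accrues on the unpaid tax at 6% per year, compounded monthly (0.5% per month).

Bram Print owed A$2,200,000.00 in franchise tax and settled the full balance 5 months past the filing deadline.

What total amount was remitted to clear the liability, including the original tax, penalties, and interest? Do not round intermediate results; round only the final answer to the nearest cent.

Late-payment penalty: 5 × 0.5% × A$2,200,000.00 = A$55,000.00
Interest: A$2,200,000.00 × ((1 + 0.005)^5 − 1) = A$2,200,000.00 × 0.0252513… = A$55,552.7569…
Total = A$2,200,000.00 + A$55,000.0000 + A$55,552.7569… = A$2,310,552.76

A$2,310,552.76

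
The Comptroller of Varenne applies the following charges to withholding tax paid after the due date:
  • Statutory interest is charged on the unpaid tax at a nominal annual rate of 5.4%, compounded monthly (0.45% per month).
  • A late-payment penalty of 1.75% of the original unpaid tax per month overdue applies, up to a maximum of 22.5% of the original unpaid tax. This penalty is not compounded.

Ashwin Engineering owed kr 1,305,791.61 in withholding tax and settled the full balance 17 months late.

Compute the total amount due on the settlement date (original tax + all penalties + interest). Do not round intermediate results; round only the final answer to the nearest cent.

Penalty (uncapped): 17 × 1.75% × kr 1,305,791.61 = kr 388,473.00…; cap = 22.5% × kr 1,305,791.61 = kr 293,803.11… → penalty = kr 293,803.11…
Interest: kr 1,305,791.61 × ((1 + 0.0045)^17 − 1) = kr 1,305,791.61 × 0.0793170… = kr 103,571.4111…
Total = kr 1,305,791.61 + kr 293,803.1123… + kr 103,571.4111… = kr 1,703,166.13

kr 1,703,166.13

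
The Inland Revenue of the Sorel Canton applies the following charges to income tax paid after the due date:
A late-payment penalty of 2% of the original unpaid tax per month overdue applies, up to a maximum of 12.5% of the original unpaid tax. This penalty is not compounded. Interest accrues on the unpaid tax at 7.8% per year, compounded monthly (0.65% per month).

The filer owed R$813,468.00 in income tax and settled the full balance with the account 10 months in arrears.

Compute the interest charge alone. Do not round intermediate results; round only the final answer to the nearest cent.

R$54,449.14

Interest: R$813,468.00 × ((1 + 0.0065)^10 − 1) = R$813,468.00 × 0.0669346… = R$54,449.1412…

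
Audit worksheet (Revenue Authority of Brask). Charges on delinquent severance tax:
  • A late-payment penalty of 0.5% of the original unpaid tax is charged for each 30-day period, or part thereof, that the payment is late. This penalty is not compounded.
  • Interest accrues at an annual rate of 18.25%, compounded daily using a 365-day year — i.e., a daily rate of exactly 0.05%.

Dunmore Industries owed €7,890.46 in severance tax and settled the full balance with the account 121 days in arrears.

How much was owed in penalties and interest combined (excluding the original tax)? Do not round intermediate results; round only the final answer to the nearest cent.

Penalty periods: ⌈121/30⌉ = 5; penalty = 5 × 0.5% × €7,890.46 = €197.26…
Interest: €7,890.46 × ((1 + 0.0005)^121 − 1) = €7,890.46 × 0.06235153… = €491.9823…
Penalties + interest = €197.2615 + €491.9823… = €689.24

€689.24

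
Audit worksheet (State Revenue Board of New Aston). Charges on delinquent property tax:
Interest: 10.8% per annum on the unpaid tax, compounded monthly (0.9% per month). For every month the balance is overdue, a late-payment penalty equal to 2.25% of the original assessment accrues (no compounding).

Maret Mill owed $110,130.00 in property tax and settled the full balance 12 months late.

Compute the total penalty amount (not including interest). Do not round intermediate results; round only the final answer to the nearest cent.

$29,735.10

Late-payment penalty = 2.25% × $110,130.00 × 12 mo = $29,735.10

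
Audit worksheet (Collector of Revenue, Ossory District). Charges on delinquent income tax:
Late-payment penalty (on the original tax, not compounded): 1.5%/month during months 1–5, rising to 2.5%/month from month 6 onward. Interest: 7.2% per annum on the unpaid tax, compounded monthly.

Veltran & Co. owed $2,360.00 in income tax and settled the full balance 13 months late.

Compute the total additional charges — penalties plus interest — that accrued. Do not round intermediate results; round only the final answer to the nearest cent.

$839.85

Penalty, months 1–5: 5 × 1.5% × $2,360.00 = $177.00
Penalty, months 6–13: 8 × 2.5% × $2,360.00 = $472.00
Interest (7.2%/yr ÷ 12 = 0.6%/month): $2,360.00 × ((1 + 0.006)^13 − 1) = $190.8549…
Penalties + interest = $649.0000 + $190.8549… = $839.85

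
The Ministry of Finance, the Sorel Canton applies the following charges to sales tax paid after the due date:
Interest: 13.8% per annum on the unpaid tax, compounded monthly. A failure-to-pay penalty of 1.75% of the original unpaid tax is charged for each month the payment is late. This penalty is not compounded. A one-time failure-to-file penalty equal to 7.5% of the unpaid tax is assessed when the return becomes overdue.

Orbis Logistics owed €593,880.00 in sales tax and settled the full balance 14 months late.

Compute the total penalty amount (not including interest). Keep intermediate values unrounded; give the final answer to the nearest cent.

Failure-to-file penalty: 7.5% × €593,880.00 = €44,541.00
Failure-to-pay penalty: 14 × 1.75% × €593,880.00 = €145,500.60
Total penalty = €44,541.00 + €145,500.60 = €190,041.60

€190,041.60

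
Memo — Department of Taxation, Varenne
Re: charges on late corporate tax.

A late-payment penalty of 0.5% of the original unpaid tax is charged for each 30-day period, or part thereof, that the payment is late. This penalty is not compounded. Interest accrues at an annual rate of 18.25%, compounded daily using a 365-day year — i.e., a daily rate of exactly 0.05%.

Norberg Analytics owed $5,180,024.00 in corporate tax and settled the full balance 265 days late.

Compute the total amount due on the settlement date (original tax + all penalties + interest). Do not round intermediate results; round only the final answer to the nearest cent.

Penalty periods: ⌈265/30⌉ = 9; penalty = 9 × 0.5% × $5,180,024.00 = $233,101.08
Interest: $5,180,024.00 × ((1 + 0.0005)^265 − 1) = $5,180,024.00 × 0.14164121… = $733,704.8734…
Total = $5,180,024.00 + $233,101.0800 + $733,704.8734… = $6,146,829.95

$6,146,829.95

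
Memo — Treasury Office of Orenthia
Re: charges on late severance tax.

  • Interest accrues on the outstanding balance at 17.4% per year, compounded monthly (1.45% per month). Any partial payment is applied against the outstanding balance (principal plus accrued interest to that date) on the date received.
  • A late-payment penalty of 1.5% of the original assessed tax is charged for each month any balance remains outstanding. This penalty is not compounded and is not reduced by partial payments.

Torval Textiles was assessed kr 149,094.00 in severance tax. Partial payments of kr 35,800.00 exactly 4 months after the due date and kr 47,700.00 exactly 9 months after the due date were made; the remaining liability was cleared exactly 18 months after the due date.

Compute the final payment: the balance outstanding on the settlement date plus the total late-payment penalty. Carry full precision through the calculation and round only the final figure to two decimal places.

kr 135,358.83

Balance at month 4: kr 149,094.0000 × (1 + 0.0145)^4 = kr 157,931.3588…
After kr 35,800.00 payment: kr 157,931.3588… − kr 35,800.00 = kr 122,131.3588…
Balance at month 9: kr 122,131.3588… × (1 + 0.0145)^5 = kr 131,246.4139…
After kr 47,700.00 payment: kr 131,246.4139… − kr 47,700.00 = kr 83,546.4139…
Balance at month 18: kr 83,546.4139… × (1 + 0.0145)^9 = kr 95,103.4508…
Penalty: 18 × 1.5% × kr 149,094.00 = kr 40,255.38
Final settlement = outstanding balance + penalty = kr 95,103.4508… + kr 40,255.38 = kr 135,358.83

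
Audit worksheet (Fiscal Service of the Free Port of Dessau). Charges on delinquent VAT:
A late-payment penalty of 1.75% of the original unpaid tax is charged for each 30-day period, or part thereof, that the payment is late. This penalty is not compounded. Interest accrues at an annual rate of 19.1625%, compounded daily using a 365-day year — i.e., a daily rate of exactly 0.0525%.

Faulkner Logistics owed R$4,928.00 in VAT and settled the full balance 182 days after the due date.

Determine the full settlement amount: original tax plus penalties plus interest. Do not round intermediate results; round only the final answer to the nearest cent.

Penalty periods: ⌈182/30⌉ = 7; penalty = 7 × 1.75% × R$4,928.00 = R$603.68
Interest: R$4,928.00 × ((1 + 0.000525)^182 − 1) = R$4,928.00 × 0.10023625… = R$493.9642…
Total = R$4,928.00 + R$603.6800 + R$493.9642… = R$6,025.64

R$6,025.64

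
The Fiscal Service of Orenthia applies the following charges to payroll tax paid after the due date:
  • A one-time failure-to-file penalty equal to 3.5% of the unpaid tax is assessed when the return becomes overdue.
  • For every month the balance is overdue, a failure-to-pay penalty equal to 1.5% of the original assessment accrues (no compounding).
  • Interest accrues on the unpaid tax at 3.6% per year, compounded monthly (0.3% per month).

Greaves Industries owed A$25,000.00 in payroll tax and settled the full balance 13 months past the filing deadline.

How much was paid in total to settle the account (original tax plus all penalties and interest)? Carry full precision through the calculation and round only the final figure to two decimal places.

A$31,742.74

Failure-to-file penalty: 3.5% × A$25,000.00 = A$875.00
Failure-to-pay penalty: 13 × 1.5% × A$25,000.00 = A$4,875.00
Interest: A$25,000.00 × ((1 + 0.003)^13 − 1) = A$25,000.00 × 0.0397098… = A$992.7445…
Total = A$25,000.00 + A$5,750.0000 + A$992.7445… = A$31,742.74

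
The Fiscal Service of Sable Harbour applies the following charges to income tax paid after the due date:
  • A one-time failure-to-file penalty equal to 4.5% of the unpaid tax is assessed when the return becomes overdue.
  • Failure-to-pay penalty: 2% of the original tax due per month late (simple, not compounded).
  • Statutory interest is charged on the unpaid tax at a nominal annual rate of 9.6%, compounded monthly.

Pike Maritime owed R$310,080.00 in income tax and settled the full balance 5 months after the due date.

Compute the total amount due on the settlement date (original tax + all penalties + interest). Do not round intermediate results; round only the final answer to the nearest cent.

Failure-to-file penalty: 4.5% × R$310,080.00 = R$13,953.60
Failure-to-pay penalty: 5 × 2% × R$310,080.00 = R$31,008.00
Interest (9.6%/yr ÷ 12 = 0.8%/month): R$310,080.00 × ((1 + 0.008)^5 − 1) = R$12,603.2452…
Total = R$310,080.00 + R$44,961.6000 + R$12,603.2452… = R$367,644.85

R$367,644.85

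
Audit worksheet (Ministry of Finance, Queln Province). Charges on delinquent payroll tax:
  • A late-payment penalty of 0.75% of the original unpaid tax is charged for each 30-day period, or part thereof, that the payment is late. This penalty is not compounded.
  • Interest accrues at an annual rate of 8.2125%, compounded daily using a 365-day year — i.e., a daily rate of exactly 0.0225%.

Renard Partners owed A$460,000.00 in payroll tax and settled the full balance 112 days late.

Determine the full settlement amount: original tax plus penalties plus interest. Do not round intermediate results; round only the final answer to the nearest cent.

A$485,537.96

Penalty periods: ⌈112/30⌉ = 4; penalty = 4 × 0.75% × A$460,000.00 = A$13,800.00
Interest: A$460,000.00 × ((1 + 0.000225)^112 − 1) = A$460,000.00 × 0.02551730… = A$11,737.9567…
Total = A$460,000.00 + A$13,800.0000 + A$11,737.9567… = A$485,537.96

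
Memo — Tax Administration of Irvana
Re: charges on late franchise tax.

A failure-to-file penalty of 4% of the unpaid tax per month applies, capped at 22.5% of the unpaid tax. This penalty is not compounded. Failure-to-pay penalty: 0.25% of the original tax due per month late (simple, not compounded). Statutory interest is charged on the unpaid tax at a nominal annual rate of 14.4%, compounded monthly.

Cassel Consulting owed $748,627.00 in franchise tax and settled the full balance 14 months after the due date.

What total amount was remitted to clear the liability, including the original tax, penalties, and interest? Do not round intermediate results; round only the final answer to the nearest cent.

$1,079,336.16

Failure-to-file: 14 × 4% × $748,627.00 = $419,231.12, capped at 22.5% × $748,627.00 = $168,441.08…
Failure-to-pay penalty: 14 × 0.25% × $748,627.00 = $26,201.95…
Interest (14.4%/yr ÷ 12 = 1.2%/month): $748,627.00 × ((1 + 0.012)^14 − 1) = $136,066.1434…
Total = $748,627.00 + $194,643.0200 + $136,066.1434… = $1,079,336.16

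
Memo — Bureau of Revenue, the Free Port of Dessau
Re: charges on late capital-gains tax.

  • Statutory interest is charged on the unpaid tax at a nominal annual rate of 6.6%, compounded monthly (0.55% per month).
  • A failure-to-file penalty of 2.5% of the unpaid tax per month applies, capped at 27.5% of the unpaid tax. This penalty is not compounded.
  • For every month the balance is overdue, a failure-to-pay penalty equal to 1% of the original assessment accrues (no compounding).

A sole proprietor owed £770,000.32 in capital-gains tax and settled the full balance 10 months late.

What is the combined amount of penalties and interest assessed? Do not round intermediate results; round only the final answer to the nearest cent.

Failure-to-file: 10 × 2.5% × £770,000.32 = £192,500.08 (under the 27.5% cap)
Failure-to-pay penalty: 10 × 1% × £770,000.32 = £77,000.03…
Interest: £770,000.32 × ((1 + 0.0055)^10 − 1) = £770,000.32 × 0.0563814… = £43,413.7025…
Penalties + interest = £269,500.1120 + £43,413.7025… = £312,913.81

£312,913.81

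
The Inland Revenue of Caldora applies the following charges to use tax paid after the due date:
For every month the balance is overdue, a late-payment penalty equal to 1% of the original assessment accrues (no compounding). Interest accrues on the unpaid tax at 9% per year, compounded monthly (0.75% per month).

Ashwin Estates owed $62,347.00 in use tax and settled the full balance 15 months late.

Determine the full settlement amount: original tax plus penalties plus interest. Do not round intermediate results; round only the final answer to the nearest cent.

Late-payment penalty: 15 × 1% × $62,347.00 = $9,352.05
Interest: $62,347.00 × ((1 + 0.0075)^15 − 1) = $62,347.00 × 0.1186026… = $7,394.5159…
Total = $62,347.00 + $9,352.0500 + $7,394.5159… = $79,093.57

$79,093.57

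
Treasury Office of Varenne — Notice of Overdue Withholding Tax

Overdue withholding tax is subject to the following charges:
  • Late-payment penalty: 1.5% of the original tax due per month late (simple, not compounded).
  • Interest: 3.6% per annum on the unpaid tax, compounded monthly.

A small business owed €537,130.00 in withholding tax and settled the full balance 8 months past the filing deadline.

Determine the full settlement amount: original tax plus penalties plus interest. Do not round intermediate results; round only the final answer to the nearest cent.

€614,612.89

Late-payment penalty: 8 × 1.5% × €537,130.00 = €64,455.60
Interest (3.6%/yr ÷ 12 = 0.3%/month): €537,130.00 × ((1 + 0.003)^8 − 1) = €13,027.2920…
Total = €537,130.00 + €64,455.6000 + €13,027.2920… = €614,612.89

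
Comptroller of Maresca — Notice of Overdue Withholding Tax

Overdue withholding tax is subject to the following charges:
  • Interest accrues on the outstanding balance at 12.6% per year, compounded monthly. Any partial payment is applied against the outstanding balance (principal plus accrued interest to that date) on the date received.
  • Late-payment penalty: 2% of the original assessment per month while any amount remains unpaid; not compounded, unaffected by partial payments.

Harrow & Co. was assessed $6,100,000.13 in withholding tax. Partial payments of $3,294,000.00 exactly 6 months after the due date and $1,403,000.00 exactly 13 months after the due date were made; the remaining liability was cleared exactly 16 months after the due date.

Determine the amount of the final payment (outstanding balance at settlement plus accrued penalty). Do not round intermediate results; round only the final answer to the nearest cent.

$4,057,257.43

Monthly rate = 12.6% ÷ 12 = 1.05%
Balance at month 6: $6,100,000.1300 × (1 + 0.0105)^6 = $6,494,530.3605…
After $3,294,000.00 payment: $6,494,530.3605… − $3,294,000.00 = $3,200,530.3605…
Balance at month 13: $3,200,530.3605… × (1 + 0.0105)^7 = $3,443,310.4156…
After $1,403,000.00 payment: $3,443,310.4156… − $1,403,000.00 = $2,040,310.4156…
Balance at month 16: $2,040,310.4156… × (1 + 0.0105)^3 = $2,105,257.3883…
Penalty: 16 × 2% × $6,100,000.13 = $1,952,000.04…
Final settlement = outstanding balance + penalty = $2,105,257.3883… + $1,952,000.04… = $4,057,257.43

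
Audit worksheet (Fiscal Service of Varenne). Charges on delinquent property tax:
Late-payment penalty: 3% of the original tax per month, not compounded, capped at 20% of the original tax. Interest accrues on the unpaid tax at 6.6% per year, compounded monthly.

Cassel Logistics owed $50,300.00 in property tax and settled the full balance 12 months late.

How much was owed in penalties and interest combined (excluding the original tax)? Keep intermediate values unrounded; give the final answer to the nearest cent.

$13,482.09

Penalty (uncapped): 12 × 3% × $50,300.00 = $18,108.00; cap = 20% × $50,300.00 = $10,060.00 → penalty = $10,060.00
Interest (6.6%/yr ÷ 12 = 0.55%/month): $50,300.00 × ((1 + 0.0055)^12 − 1) = $3,422.0880…
Penalties + interest = $10,060.0000 + $3,422.0880… = $13,482.09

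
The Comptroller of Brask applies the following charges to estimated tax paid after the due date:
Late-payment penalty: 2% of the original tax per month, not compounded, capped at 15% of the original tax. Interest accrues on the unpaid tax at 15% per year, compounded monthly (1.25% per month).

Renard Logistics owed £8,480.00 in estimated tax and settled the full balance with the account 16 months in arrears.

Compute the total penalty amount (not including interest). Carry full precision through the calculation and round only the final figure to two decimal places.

Penalty (uncapped): 16 × 2% × £8,480.00 = £2,713.60; cap = 15% × £8,480.00 = £1,272.00 → penalty = £1,272.00

£1,272.00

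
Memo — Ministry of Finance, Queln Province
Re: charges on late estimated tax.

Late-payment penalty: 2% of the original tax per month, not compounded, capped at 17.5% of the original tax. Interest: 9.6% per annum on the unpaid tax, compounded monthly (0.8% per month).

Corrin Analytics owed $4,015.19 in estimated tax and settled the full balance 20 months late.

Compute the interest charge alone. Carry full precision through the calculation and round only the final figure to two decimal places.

$693.68

Interest: $4,015.19 × ((1 + 0.008)^20 − 1) = $4,015.19 × 0.1727640… = $693.6805…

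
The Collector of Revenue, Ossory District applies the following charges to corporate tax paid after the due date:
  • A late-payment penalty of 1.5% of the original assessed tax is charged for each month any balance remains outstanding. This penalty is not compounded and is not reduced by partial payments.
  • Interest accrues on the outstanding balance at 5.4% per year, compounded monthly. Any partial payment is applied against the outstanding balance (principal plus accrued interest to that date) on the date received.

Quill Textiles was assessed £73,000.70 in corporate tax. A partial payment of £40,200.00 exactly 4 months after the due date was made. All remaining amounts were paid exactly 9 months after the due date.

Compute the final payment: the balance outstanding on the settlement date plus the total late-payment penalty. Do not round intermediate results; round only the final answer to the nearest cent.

Monthly rate = 5.4% ÷ 12 = 0.45%
Balance at month 4: £73,000.7000 × (1 + 0.0045)^4 = £74,323.6088…
After £40,200.00 payment: £74,323.6088… − £40,200.00 = £34,123.6088…
Balance at month 9: £34,123.6088… × (1 + 0.0045)^5 = £34,898.3312…
Penalty: 9 × 1.5% × £73,000.70 = £9,855.09…
Final settlement = outstanding balance + penalty = £34,898.3312… + £9,855.09… = £44,753.43

£44,753.43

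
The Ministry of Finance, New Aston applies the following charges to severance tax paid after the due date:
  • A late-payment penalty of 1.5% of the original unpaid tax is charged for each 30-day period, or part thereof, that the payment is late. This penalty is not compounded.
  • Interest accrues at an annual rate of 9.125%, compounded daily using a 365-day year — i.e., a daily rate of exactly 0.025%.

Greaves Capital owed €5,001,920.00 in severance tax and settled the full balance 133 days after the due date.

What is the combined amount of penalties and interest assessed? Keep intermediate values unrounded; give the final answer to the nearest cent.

€544,232.22

Penalty periods: ⌈133/30⌉ = 5; penalty = 5 × 1.5% × €5,001,920.00 = €375,144.00
Interest: €5,001,920.00 × ((1 + 0.00025)^133 − 1) = €5,001,920.00 × 0.03380466… = €169,088.2206…
Penalties + interest = €375,144.0000 + €169,088.2206… = €544,232.22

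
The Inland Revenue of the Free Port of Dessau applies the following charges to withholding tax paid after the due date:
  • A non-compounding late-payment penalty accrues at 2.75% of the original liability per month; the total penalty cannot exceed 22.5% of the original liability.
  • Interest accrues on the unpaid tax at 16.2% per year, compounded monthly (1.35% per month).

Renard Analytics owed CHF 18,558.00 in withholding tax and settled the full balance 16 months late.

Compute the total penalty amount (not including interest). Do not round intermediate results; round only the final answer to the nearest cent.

Penalty (uncapped): 16 × 2.75% × CHF 18,558.00 = CHF 8,165.52; cap = 22.5% × CHF 18,558.00 = CHF 4,175.55 → penalty = CHF 4,175.55

CHF 4,175.55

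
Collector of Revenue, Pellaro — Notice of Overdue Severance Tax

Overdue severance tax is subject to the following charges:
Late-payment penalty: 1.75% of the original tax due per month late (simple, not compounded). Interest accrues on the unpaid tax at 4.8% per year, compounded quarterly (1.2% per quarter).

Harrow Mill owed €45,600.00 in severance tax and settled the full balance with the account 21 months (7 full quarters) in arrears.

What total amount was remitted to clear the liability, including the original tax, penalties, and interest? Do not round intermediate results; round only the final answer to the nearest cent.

€66,329.09

Late-payment penalty = 1.75% × €45,600.00 × 21 mo = €16,758.00
Interest: €45,600.00 × ((1 + 0.012)^7 − 1) = €45,600.00 × 0.0870852… = €3,971.0856…
Total = €45,600.00 + €16,758.0000 + €3,971.0856… = €66,329.09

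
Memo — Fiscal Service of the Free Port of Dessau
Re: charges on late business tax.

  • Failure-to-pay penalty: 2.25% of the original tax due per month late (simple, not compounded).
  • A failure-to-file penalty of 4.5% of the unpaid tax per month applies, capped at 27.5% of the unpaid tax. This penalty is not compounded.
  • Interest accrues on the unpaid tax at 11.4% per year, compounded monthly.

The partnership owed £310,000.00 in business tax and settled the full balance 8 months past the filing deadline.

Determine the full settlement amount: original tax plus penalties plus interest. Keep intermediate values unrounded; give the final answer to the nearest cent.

£475,408.43

Failure-to-file: 8 × 4.5% × £310,000.00 = £111,600.00, capped at 27.5% × £310,000.00 = £85,250.00
Failure-to-pay penalty: 8 × 2.25% × £310,000.00 = £55,800.00
Interest (11.4%/yr ÷ 12 = 0.95%/month): £310,000.00 × ((1 + 0.0095)^8 − 1) = £24,358.4321…
Total = £310,000.00 + £141,050.0000 + £24,358.4321… = £475,408.43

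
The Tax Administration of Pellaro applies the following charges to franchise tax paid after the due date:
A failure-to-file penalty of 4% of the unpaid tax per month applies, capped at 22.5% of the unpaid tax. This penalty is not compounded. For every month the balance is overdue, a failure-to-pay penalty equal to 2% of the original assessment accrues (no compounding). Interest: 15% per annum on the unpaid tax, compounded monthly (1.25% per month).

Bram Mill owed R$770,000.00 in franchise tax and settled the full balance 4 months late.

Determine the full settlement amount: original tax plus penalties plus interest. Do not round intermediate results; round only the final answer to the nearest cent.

R$994,027.91

Failure-to-file: 4 × 4% × R$770,000.00 = R$123,200.00 (under the 22.5% cap)
Failure-to-pay penalty: 4 × 2% × R$770,000.00 = R$61,600.00
Interest: R$770,000.00 × ((1 + 0.0125)^4 − 1) = R$770,000.00 × 0.0509453… = R$39,227.9094…
Total = R$770,000.00 + R$184,800.0000 + R$39,227.9094… = R$994,027.91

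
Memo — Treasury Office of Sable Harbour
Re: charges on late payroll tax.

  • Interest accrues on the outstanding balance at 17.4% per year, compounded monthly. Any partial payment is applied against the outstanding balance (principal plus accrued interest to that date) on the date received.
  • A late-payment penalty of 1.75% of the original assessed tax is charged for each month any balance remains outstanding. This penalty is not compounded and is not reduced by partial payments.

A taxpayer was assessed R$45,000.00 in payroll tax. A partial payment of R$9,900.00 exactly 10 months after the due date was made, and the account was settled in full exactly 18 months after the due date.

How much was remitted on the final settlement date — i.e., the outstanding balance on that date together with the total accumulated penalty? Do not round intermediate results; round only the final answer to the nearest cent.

R$61,377.46

Monthly rate = 17.4% ÷ 12 = 1.45%
Balance at month 10: R$45,000.0000 × (1 + 0.0145)^10 = R$51,967.6439…
After R$9,900.00 payment: R$51,967.6439… − R$9,900.00 = R$42,067.6439…
Balance at month 18: R$42,067.6439… × (1 + 0.0145)^8 = R$47,202.4564…
Penalty: 18 × 1.75% × R$45,000.00 = R$14,175.00
Final settlement = outstanding balance + penalty = R$47,202.4564… + R$14,175.00 = R$61,377.46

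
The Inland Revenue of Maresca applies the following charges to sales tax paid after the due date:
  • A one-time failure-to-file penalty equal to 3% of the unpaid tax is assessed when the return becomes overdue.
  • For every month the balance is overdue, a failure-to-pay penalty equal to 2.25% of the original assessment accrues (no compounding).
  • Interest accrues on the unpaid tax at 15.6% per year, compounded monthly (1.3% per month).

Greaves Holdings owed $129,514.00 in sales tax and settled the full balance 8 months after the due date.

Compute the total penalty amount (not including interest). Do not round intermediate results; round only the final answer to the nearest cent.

Failure-to-file penalty: 3% × $129,514.00 = $3,885.42
Failure-to-pay penalty = 2.25% × $129,514.00 × 8 mo = $23,312.52
Total penalty = $3,885.42 + $23,312.52 = $27,197.94

$27,197.94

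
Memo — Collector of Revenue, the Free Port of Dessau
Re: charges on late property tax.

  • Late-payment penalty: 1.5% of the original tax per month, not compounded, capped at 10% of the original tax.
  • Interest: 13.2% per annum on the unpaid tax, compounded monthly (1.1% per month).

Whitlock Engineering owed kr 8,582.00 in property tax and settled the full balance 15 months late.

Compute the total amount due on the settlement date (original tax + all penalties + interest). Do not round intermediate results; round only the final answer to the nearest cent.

kr 10,970.64

Penalty (uncapped): 15 × 1.5% × kr 8,582.00 = kr 1,930.95; cap = 10% × kr 8,582.00 = kr 858.20 → penalty = kr 858.20
Interest: kr 8,582.00 × ((1 + 0.011)^15 − 1) = kr 8,582.00 × 0.1783311… = kr 1,530.4374…
Total = kr 8,582.00 + kr 858.2000 + kr 1,530.4374… = kr 10,970.64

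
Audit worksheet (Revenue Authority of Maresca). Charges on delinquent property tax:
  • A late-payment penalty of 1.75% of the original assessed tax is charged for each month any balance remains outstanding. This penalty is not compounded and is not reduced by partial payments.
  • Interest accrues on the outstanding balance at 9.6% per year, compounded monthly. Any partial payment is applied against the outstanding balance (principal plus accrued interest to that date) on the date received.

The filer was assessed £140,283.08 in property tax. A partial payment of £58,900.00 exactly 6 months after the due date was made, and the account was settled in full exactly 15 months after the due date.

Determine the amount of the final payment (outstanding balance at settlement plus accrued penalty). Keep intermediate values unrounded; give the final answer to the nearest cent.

£131,638.47

Monthly rate = 9.6% ÷ 12 = 0.8%
Balance at month 6: £140,283.0800 × (1 + 0.008)^6 = £147,152.7847…
After £58,900.00 payment: £147,152.7847… − £58,900.00 = £88,252.7847…
Balance at month 15: £88,252.7847… × (1 + 0.008)^9 = £94,814.1611…
Penalty: 15 × 1.75% × £140,283.08 = £36,824.31…
Final settlement = outstanding balance + penalty = £94,814.1611… + £36,824.31… = £131,638.47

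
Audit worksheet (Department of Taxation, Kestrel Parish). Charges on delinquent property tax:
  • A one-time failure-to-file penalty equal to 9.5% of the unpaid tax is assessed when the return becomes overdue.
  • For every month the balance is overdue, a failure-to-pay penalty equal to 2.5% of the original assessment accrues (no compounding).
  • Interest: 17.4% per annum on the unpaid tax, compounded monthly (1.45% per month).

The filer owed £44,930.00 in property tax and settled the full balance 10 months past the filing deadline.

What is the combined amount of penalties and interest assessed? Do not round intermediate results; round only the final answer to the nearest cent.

£22,457.66

Failure-to-file penalty: 9.5% × £44,930.00 = £4,268.35
Failure-to-pay penalty = 2.5% × £44,930.00 × 10 mo = £11,232.50
Interest: £44,930.00 × ((1 + 0.0145)^10 − 1) = £44,930.00 × 0.1548365… = £6,956.8054…
Penalties + interest = £15,500.8500 + £6,956.8054… = £22,457.66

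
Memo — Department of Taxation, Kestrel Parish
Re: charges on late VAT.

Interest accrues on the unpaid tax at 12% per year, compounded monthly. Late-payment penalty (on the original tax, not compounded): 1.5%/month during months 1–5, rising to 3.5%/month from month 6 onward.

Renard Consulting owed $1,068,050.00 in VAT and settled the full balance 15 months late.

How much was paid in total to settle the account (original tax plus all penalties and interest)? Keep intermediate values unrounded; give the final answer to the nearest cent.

$1,693,894.14

Penalty, months 1–5: 5 × 1.5% × $1,068,050.00 = $80,103.75
Penalty, months 6–15: 10 × 3.5% × $1,068,050.00 = $373,817.50
Interest (12%/yr ÷ 12 = 1%/month): $1,068,050.00 × ((1 + 0.01)^15 − 1) = $171,922.8928…
Total = $1,068,050.00 + $453,921.2500 + $171,922.8928… = $1,693,894.14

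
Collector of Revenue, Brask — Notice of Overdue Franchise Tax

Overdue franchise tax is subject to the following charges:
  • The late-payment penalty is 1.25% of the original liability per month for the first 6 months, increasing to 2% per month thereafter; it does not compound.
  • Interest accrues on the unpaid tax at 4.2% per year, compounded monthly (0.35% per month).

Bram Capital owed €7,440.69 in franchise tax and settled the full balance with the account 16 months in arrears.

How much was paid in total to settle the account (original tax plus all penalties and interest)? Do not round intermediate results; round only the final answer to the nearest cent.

Penalty, months 1–6: 6 × 1.25% × €7,440.69 = €558.05…
Penalty, months 7–16: 10 × 2% × €7,440.69 = €1,488.14…
Interest: €7,440.69 × ((1 + 0.0035)^16 − 1) = €7,440.69 × 0.0574943… = €427.7972…
Total = €7,440.69 + €2,046.1898… + €427.7972… = €9,914.68

€9,914.68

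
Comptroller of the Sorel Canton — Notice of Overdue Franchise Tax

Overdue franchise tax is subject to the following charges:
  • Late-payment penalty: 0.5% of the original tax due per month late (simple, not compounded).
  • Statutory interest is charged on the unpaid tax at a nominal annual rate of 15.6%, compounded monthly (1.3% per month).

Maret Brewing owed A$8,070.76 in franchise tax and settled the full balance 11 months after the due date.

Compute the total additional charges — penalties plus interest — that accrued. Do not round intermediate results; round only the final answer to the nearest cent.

A$1,676.03

Late-payment penalty: 11 × 0.5% × A$8,070.76 = A$443.89…
Interest: A$8,070.76 × ((1 + 0.013)^11 − 1) = A$8,070.76 × 0.1526671… = A$1,232.1396…
Penalties + interest = A$443.8918 + A$1,232.1396… = A$1,676.03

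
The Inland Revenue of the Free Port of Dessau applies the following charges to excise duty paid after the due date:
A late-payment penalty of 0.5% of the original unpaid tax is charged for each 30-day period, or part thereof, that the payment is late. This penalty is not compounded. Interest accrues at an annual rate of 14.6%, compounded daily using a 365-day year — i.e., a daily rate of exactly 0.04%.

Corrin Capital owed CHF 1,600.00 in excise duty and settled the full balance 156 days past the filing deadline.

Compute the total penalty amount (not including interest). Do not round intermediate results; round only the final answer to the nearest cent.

Penalty periods: ⌈156/30⌉ = 6; penalty = 6 × 0.5% × CHF 1,600.00 = CHF 48.00

CHF 48.00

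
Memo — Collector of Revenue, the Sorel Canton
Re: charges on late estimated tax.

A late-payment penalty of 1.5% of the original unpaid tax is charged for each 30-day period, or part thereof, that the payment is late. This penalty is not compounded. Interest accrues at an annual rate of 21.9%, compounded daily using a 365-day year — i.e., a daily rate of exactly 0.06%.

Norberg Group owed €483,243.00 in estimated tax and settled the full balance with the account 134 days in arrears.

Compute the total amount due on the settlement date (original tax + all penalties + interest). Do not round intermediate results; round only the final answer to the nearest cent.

€559,930.93

Penalty periods: ⌈134/30⌉ = 5; penalty = 5 × 1.5% × €483,243.00 = €36,243.23…
Interest: €483,243.00 × ((1 + 0.0006)^134 − 1) = €483,243.00 × 0.08369434… = €40,444.7042…
Total = €483,243.00 + €36,243.2250 + €40,444.7042… = €559,930.93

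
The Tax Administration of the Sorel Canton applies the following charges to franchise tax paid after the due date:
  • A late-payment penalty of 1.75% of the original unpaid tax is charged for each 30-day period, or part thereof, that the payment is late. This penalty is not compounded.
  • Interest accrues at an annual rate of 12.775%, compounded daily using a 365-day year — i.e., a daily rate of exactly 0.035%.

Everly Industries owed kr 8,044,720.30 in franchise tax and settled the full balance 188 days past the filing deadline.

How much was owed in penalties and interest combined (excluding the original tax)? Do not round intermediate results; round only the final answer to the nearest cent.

Penalty periods: ⌈188/30⌉ = 7; penalty = 7 × 1.75% × kr 8,044,720.30 = kr 985,478.24…
Interest: kr 8,044,720.30 × ((1 + 0.00035)^188 − 1) = kr 8,044,720.30 × 0.06800080… = kr 547,047.3997…
Penalties + interest = kr 985,478.2368… + kr 547,047.3997… = kr 1,532,525.64

kr 1,532,525.64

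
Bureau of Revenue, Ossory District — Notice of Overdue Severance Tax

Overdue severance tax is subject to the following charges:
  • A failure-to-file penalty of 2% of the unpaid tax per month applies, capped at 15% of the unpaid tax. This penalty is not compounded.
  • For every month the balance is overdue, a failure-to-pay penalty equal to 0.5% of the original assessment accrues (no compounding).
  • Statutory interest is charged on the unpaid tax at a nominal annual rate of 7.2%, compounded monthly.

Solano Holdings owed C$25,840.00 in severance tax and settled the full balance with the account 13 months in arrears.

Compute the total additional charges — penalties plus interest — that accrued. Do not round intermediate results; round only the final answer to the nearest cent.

Failure-to-file: 13 × 2% × C$25,840.00 = C$6,718.40, capped at 15% × C$25,840.00 = C$3,876.00
Failure-to-pay penalty: 13 × 0.5% × C$25,840.00 = C$1,679.60
Interest (7.2%/yr ÷ 12 = 0.6%/month): C$25,840.00 × ((1 + 0.006)^13 − 1) = C$2,089.6992…
Penalties + interest = C$5,555.6000 + C$2,089.6992… = C$7,645.30

C$7,645.30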